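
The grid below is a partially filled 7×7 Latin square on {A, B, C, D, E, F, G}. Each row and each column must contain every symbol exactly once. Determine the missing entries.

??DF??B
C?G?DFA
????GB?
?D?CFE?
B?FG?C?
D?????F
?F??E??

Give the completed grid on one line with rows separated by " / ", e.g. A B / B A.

At row 4, column 7: row 4 has {C,D,E,F}; column 7 has {A,B,F}; that leaves G.
At row 5, column 5: row 5 has {B,C,F,G}; column 5 has {D,E,F,G}; that leaves A.
At row 1, column 5: row 1 has {B,D,F}; column 5 has {A,D,E,F,G}; that leaves C.
At row 4, column 1: row 4 has {C,D,E,F,G}; column 1 has {B,C,D}; that leaves A.
At row 4, column 3: row 4 has {A,C,D,E,F,G}; column 3 has {D,F,G}; that leaves B.
At row 5, column 2: row 5 has {A,B,C,F,G}; column 2 has {D,F}; that leaves E.
At row 5, column 7: row 5 has {A,B,C,E,F,G}; column 7 has {A,B,F,G}; that leaves D.
At row 6, column 5: row 6 has {D,F}; column 5 has {A,C,D,E,F,G}; that leaves B.
At row 7, column 1: row 7 has {E,F}; column 1 has {A,B,C,D}; that leaves G.
At row 7, column 7: row 7 has {E,F,G}; column 7 has {A,B,D,F,G}; that leaves C.
At row 1, column 1: row 1 has {B,C,D,F}; column 1 has {A,B,C,D,G}; that leaves E.
At row 2, column 2: row 2 has {A,C,D,F,G}; column 2 has {D,E,F}; that leaves B.
At row 2, column 4: row 2 has {A,B,C,D,F,G}; column 4 has {C,F,G}; that leaves E.
At row 3, column 1: row 3 has {B,G}; column 1 has {A,B,C,D,E,G}; that leaves F.
At row 3, column 7: row 3 has {B,F,G}; column 7 has {A,B,C,D,F,G}; that leaves E.
At row 6, column 4: row 6 has {B,D,F}; column 4 has {C,E,F,G}; that leaves A.
At row 6, column 6: row 6 has {A,B,D,F}; column 6 has {B,C,E,F}; that leaves G.
At row 7, column 3: row 7 has {C,E,F,G}; column 3 has {B,D,F,G}; that leaves A.
At row 7, column 6: row 7 has {A,C,E,F,G}; column 6 has {B,C,E,F,G}; that leaves D.
At row 1, column 6: row 1 has {B,C,D,E,F}; column 6 has {B,C,D,E,F,G}; that leaves A.
At row 3, column 3: row 3 has {B,E,F,G}; column 3 has {A,B,D,F,G}; that leaves C.
At row 3, column 4: row 3 has {B,C,E,F,G}; column 4 has {A,C,E,F,G}; that leaves D.
At row 6, column 2: row 6 has {A,B,D,F,G}; column 2 has {B,D,E,F}; that leaves C.
At row 6, column 3: row 6 has {A,B,C,D,F,G}; column 3 has {A,B,C,D,F,G}; that leaves E.
At row 7, column 4: row 7 has {A,C,D,E,F,G}; column 4 has {A,C,D,E,F,G}; that leaves B.
At row 1, column 2: row 1 has {A,B,C,D,E,F}; column 2 has {B,C,D,E,F}; that leaves G.
At row 3, column 2: row 3 has {B,C,D,E,F,G}; column 2 has {B,C,D,E,F,G}; that leaves A.

E G D F C A B / C B G E D F A / F A C D G B E / A D B C F E G / B E F G A C D / D C E A B G F / G F A B E D C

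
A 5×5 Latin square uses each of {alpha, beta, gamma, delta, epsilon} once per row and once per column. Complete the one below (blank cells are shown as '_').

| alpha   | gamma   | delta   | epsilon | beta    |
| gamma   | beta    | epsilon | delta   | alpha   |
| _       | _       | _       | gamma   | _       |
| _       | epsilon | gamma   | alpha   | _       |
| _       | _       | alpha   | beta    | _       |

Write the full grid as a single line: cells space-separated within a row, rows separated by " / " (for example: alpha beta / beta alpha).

alpha gamma delta epsilon beta / gamma beta epsilon delta alpha / delta alpha beta gamma epsilon / beta epsilon gamma alpha delta / epsilon delta alpha beta gamma

(r3,c3) = beta
(r4,c5) = delta
(r5,c2) = delta
(r3,c2) = alpha
(r3,c5) = epsilon
(r4,c1) = beta
(r5,c1) = epsilon
(r5,c5) = gamma
(r3,c1) = delta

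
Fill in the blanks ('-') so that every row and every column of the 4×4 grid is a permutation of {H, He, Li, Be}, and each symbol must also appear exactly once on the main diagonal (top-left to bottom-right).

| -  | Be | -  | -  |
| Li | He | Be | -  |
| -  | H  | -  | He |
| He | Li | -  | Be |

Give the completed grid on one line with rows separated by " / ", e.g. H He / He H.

Cell (r1,c1): row 1 has {Be}; column 1 has {He,Li}; the diagonal has {He,Be} → H.
Cell (r1,c4): row 1 has {H,Be}; column 4 has {He,Be} → Li.
Cell (r2,c4): row 2 has {He,Li,Be}; column 4 has {He,Li,Be} → H.
Cell (r3,c1): row 3 has {H,He}; column 1 has {H,He,Li} → Be.
Cell (r3,c3): row 3 has {H,He,Be}; column 3 has {Be}; the diagonal has {H,He,Be} → Li.
Cell (r4,c3): row 4 has {He,Li,Be}; column 3 has {Li,Be} → H.
Cell (r1,c3): row 1 has {H,Li,Be}; column 3 has {H,Li,Be} → He.

H Be He Li / Li He Be H / Be H Li He / He Li H Be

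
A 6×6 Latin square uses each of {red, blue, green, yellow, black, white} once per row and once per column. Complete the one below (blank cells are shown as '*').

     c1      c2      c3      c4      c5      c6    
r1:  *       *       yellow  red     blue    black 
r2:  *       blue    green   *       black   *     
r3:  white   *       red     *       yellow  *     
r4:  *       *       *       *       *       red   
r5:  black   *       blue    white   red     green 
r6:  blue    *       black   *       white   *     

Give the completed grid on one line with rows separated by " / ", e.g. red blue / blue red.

(r1,c1) = green
(r1,c2) = white
(r2,c4) = yellow
(r2,c6) = white
(r3,c6) = blue
(r4,c1) = yellow
(r4,c3) = white
(r4,c5) = green
(r5,c2) = yellow
(r6,c4) = green
(r6,c6) = yellow
(r2,c1) = red
(r3,c4) = black
(r4,c2) = black
(r4,c4) = blue
(r6,c2) = red
(r3,c2) = green

green white yellow red blue black / red blue green yellow black white / white green red black yellow blue / yellow black white blue green red / black yellow blue white red green / blue red black green white yellow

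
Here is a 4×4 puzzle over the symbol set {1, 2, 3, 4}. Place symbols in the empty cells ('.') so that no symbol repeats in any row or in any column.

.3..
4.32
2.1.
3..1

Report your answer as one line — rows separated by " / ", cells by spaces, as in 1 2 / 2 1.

1 3 2 4 / 4 1 3 2 / 2 4 1 3 / 3 2 4 1

(r1,c1) = 1
(r1,c4) = 4
(r2,c2) = 1
(r3,c2) = 4
(r3,c4) = 3
(r4,c2) = 2
(r4,c3) = 4
(r1,c3) = 2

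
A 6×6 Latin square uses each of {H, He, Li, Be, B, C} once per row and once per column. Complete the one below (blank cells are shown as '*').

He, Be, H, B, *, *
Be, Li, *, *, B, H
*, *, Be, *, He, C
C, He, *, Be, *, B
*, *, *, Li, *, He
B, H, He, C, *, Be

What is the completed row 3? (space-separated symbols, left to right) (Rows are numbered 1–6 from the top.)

Li B Be H He C

(r1,c6) = Li
(r2,c3) = C
(r2,c4) = He
(r3,c2) = B
(r3,c4) = H
(r4,c3) = Li
(r4,c5) = H
(r5,c1) = H
(r5,c2) = C
(r5,c3) = B
(r5,c5) = Be
(r6,c5) = Li
(r1,c5) = C
(r3,c1) = Li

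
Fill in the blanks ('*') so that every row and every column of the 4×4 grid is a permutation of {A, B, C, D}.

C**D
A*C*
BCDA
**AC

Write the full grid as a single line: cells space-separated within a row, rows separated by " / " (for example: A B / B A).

C A B D / A D C B / B C D A / D B A C

Cell (r1,c3): row 1 has {C,D}; column 3 has {A,C,D} → B.
Cell (r2,c4): row 2 has {A,C}; column 4 has {A,C,D} → B.
Cell (r4,c1): row 4 has {A,C}; column 1 has {A,B,C} → D.
Cell (r4,c2): row 4 has {A,C,D}; column 2 has {C} → B.
Cell (r1,c2): row 1 has {B,C,D}; column 2 has {B,C} → A.
Cell (r2,c2): row 2 has {A,B,C}; column 2 has {A,B,C} → D.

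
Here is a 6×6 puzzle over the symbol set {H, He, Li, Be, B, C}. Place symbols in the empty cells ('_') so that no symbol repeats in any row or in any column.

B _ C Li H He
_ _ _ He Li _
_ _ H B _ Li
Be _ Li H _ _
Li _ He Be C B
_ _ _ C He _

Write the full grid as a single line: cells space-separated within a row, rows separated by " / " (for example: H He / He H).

B Be C Li H He / C B Be He Li H / He C H B Be Li / Be He Li H B C / Li H He Be C B / H Li B C He Be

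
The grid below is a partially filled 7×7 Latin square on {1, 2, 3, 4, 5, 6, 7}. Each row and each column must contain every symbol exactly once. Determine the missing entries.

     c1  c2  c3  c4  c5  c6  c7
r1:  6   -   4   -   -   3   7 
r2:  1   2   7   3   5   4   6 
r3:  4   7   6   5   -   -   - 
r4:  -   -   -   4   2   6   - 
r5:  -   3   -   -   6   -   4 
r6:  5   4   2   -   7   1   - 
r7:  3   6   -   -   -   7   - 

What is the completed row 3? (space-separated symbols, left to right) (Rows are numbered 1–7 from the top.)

(r1,c5) = 1
(r3,c5) = 3
(r3,c6) = 2
(r3,c7) = 1

4 7 6 5 3 2 1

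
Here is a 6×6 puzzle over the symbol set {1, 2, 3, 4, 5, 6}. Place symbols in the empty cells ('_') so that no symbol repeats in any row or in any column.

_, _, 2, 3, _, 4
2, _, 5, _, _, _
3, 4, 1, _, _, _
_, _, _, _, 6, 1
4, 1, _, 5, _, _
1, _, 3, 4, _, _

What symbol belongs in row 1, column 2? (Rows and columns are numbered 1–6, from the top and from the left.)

Cell (r4,c1): row 4 has {1,6}; column 1 has {1,2,3,4} → 5.
Cell (r4,c3): row 4 has {1,5,6}; column 3 has {1,2,3,5} → 4.
Cell (r4,c4): row 4 has {1,4,5,6}; column 4 has {3,4,5} → 2.
Cell (r5,c3): row 5 has {1,4,5}; column 3 has {1,2,3,4,5} → 6.
Cell (r1,c1): row 1 has {2,3,4}; column 1 has {1,2,3,4,5} → 6.
Cell (r1,c2): row 1 has {2,3,4,6}; column 2 has {1,4} → 5.

5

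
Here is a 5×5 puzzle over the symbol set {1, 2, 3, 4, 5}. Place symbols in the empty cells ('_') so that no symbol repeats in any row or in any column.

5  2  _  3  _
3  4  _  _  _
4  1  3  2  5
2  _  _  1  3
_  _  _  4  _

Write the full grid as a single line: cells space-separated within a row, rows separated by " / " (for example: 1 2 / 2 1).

row 2 has {3,4}; column 4 has {1,2,3,4} — only 5 is left for (r2,c4).
row 4 has {1,2,3}; column 2 has {1,2,4} — only 5 is left for (r4,c2).
row 4 has {1,2,3,5}; column 3 has {3} — only 4 is left for (r4,c3).
row 5 has {4}; column 1 has {2,3,4,5} — only 1 is left for (r5,c1).
row 5 has {1,4}; column 2 has {1,2,4,5} — only 3 is left for (r5,c2).
row 5 has {1,3,4}; column 5 has {3,5} — only 2 is left for (r5,c5).
row 1 has {2,3,5}; column 3 has {3,4} — only 1 is left for (r1,c3).
row 1 has {1,2,3,5}; column 5 has {2,3,5} — only 4 is left for (r1,c5).
row 2 has {3,4,5}; column 3 has {1,3,4} — only 2 is left for (r2,c3).
row 2 has {2,3,4,5}; column 5 has {2,3,4,5} — only 1 is left for (r2,c5).
row 5 has {1,2,3,4}; column 3 has {1,2,3,4} — only 5 is left for (r5,c3).

5 2 1 3 4 / 3 4 2 5 1 / 4 1 3 2 5 / 2 5 4 1 3 / 1 3 5 4 2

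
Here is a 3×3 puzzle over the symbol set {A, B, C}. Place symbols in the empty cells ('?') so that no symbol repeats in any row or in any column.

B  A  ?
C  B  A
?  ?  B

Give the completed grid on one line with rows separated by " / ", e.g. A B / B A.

(r1,c3): row 1 has {A,B}; column 3 has {A,B}, so it must be C.
(r3,c1): row 3 has {B}; column 1 has {B,C}, so it must be A.
(r3,c2): row 3 has {A,B}; column 2 has {A,B}, so it must be C.

B A C / C B A / A C B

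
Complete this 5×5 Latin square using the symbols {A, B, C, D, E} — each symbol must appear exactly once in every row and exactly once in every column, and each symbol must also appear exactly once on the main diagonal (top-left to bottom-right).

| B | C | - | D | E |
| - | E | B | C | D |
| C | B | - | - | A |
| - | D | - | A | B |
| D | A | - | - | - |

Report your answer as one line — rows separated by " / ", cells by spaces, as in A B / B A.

B C A D E / A E B C D / C B D E A / E D C A B / D A E B C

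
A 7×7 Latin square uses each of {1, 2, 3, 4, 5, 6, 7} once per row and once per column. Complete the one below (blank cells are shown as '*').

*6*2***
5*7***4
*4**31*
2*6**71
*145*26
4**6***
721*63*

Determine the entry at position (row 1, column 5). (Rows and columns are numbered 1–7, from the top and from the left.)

(r2,c2) = 3
(r2,c4) = 1
(r2,c5) = 2
(r2,c6) = 6
(r3,c1) = 6
(r3,c4) = 7
(r4,c2) = 5
(r4,c5) = 4
(r5,c1) = 3
(r5,c5) = 7
(r6,c2) = 7
(r6,c6) = 5
(r7,c4) = 4
(r7,c7) = 5
(r1,c1) = 1
(r1,c5) = 5

5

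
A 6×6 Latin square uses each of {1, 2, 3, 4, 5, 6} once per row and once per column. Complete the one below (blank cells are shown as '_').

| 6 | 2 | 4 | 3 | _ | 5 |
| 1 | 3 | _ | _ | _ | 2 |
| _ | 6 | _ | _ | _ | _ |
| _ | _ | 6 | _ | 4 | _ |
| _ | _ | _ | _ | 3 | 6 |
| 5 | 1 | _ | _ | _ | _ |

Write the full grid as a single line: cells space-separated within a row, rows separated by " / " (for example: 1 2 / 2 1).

(r1,c5): row 1 has {2,3,4,5,6}; column 5 has {3,4}, so it must be 1.
(r2,c3): row 2 has {1,2,3}; column 3 has {4,6}, so it must be 5.
(r2,c5): row 2 has {1,2,3,5}; column 5 has {1,3,4}, so it must be 6.
(r4,c2): row 4 has {4,6}; column 2 has {1,2,3,6}, so it must be 5.
(r5,c2): row 5 has {3,6}; column 2 has {1,2,3,5,6}, so it must be 4.
(r6,c5): row 6 has {1,5}; column 5 has {1,3,4,6}, so it must be 2.
(r2,c4): row 2 has {1,2,3,5,6}; column 4 has {3}, so it must be 4.
(r3,c5): row 3 has {6}; column 5 has {1,2,3,4,6}, so it must be 5.
(r5,c1): row 5 has {3,4,6}; column 1 has {1,5,6}, so it must be 2.
(r5,c3): row 5 has {2,3,4,6}; column 3 has {4,5,6}, so it must be 1.
(r5,c4): row 5 has {1,2,3,4,6}; column 4 has {3,4}, so it must be 5.
(r6,c3): row 6 has {1,2,5}; column 3 has {1,4,5,6}, so it must be 3.
(r6,c4): row 6 has {1,2,3,5}; column 4 has {3,4,5}, so it must be 6.
(r6,c6): row 6 has {1,2,3,5,6}; column 6 has {2,5,6}, so it must be 4.
(r3,c3): row 3 has {5,6}; column 3 has {1,3,4,5,6}, so it must be 2.
(r3,c4): row 3 has {2,5,6}; column 4 has {3,4,5,6}, so it must be 1.
(r3,c6): row 3 has {1,2,5,6}; column 6 has {2,4,5,6}, so it must be 3.
(r4,c1): row 4 has {4,5,6}; column 1 has {1,2,5,6}, so it must be 3.
(r4,c4): row 4 has {3,4,5,6}; column 4 has {1,3,4,5,6}, so it must be 2.
(r4,c6): row 4 has {2,3,4,5,6}; column 6 has {2,3,4,5,6}, so it must be 1.
(r3,c1): row 3 has {1,2,3,5,6}; column 1 has {1,2,3,5,6}, so it must be 4.

6 2 4 3 1 5 / 1 3 5 4 6 2 / 4 6 2 1 5 3 / 3 5 6 2 4 1 / 2 4 1 5 3 6 / 5 1 3 6 2 4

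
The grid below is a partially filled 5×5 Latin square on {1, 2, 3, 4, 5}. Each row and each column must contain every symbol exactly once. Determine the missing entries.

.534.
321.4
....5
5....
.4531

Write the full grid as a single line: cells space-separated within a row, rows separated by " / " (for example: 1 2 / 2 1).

1 5 3 4 2 / 3 2 1 5 4 / 4 3 2 1 5 / 5 1 4 2 3 / 2 4 5 3 1

(r1,c5) = 2
(r2,c4) = 5
(r4,c5) = 3
(r5,c1) = 2
(r1,c1) = 1
(r3,c1) = 4
(r3,c3) = 2
(r3,c4) = 1
(r4,c2) = 1
(r4,c3) = 4
(r4,c4) = 2
(r3,c2) = 3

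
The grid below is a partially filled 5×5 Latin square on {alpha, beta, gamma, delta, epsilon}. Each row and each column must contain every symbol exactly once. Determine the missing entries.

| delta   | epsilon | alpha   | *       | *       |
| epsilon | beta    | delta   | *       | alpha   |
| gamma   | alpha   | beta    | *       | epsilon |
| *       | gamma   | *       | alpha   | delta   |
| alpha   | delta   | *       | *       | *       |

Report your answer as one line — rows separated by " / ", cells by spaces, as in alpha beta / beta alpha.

delta epsilon alpha beta gamma / epsilon beta delta gamma alpha / gamma alpha beta delta epsilon / beta gamma epsilon alpha delta / alpha delta gamma epsilon beta

(r2,c4) = gamma
(r3,c4) = delta
(r4,c1) = beta
(r4,c3) = epsilon
(r5,c3) = gamma
(r5,c5) = beta
(r1,c4) = beta
(r1,c5) = gamma
(r5,c4) = epsilon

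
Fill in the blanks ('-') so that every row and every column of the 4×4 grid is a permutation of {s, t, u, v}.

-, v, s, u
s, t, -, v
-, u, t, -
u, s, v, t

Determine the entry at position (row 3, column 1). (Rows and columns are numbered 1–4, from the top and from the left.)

v

(r1,c1) = t
(r2,c3) = u
(r3,c1) = v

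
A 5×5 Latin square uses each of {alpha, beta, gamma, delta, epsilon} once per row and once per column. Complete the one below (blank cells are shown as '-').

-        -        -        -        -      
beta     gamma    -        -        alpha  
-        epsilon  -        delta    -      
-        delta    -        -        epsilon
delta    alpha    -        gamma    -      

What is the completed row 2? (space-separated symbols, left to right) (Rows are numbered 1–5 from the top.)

beta gamma delta epsilon alpha

(r1,c2) = beta
(r2,c4) = epsilon
(r5,c5) = beta
(r1,c4) = alpha
(r2,c3) = delta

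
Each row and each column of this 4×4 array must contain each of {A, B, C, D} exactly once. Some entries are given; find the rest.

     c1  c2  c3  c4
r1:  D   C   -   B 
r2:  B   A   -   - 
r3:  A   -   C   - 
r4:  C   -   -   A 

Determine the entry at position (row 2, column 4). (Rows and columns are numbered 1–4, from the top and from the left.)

C

(r1,c3) = A
(r2,c3) = D
(r2,c4) = C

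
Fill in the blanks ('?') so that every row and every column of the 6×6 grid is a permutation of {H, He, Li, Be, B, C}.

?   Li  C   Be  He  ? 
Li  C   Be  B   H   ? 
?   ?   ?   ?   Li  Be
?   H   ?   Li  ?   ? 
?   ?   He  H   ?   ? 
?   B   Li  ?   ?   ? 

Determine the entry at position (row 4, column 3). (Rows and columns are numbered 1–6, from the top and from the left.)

B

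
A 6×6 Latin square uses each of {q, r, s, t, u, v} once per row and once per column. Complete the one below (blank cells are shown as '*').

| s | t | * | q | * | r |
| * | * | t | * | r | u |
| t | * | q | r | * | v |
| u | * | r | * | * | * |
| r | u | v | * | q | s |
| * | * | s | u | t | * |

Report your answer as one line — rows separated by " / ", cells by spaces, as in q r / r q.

s t u q v r / q v t s r u / t s q r u v / u q r v s t / r u v t q s / v r s u t q

(r1,c3): row 1 has {q,r,s,t}; column 3 has {q,r,s,t,v}, so it must be u.
(r1,c5): row 1 has {q,r,s,t,u}; column 5 has {q,r,t}, so it must be v.
(r3,c2): row 3 has {q,r,t,v}; column 2 has {t,u}, so it must be s.
(r3,c5): row 3 has {q,r,s,t,v}; column 5 has {q,r,t,v}, so it must be u.
(r4,c5): row 4 has {r,u}; column 5 has {q,r,t,u,v}, so it must be s.
(r5,c4): row 5 has {q,r,s,u,v}; column 4 has {q,r,u}, so it must be t.
(r6,c6): row 6 has {s,t,u}; column 6 has {r,s,u,v}, so it must be q.
(r4,c4): row 4 has {r,s,u}; column 4 has {q,r,t,u}, so it must be v.
(r4,c6): row 4 has {r,s,u,v}; column 6 has {q,r,s,u,v}, so it must be t.
(r6,c1): row 6 has {q,s,t,u}; column 1 has {r,s,t,u}, so it must be v.
(r6,c2): row 6 has {q,s,t,u,v}; column 2 has {s,t,u}, so it must be r.
(r2,c1): row 2 has {r,t,u}; column 1 has {r,s,t,u,v}, so it must be q.
(r2,c2): row 2 has {q,r,t,u}; column 2 has {r,s,t,u}, so it must be v.
(r2,c4): row 2 has {q,r,t,u,v}; column 4 has {q,r,t,u,v}, so it must be s.
(r4,c2): row 4 has {r,s,t,u,v}; column 2 has {r,s,t,u,v}, so it must be q.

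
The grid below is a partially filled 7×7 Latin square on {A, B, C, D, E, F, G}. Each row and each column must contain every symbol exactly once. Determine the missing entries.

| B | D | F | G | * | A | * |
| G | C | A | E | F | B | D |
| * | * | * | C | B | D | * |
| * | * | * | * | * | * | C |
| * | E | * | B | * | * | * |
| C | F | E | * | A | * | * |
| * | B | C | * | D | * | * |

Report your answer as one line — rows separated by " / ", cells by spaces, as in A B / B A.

B D F G C A E / G C A E F B D / E A G C B D F / D G B A E F C / F E D B G C A / C F E D A G B / A B C F D E G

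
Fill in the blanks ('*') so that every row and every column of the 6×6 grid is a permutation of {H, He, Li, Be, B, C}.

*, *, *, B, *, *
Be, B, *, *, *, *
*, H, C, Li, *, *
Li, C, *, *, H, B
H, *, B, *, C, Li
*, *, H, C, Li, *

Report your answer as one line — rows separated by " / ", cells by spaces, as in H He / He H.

At row 2, column 5: row 2 has {Be,B}; column 5 has {H,Li,C}; that leaves He.
At row 1, column 5: row 1 has {B}; column 5 has {H,He,Li,C}; that leaves Be.
At row 2, column 3: row 2 has {He,Be,B}; column 3 has {H,B,C}; that leaves Li.
At row 2, column 4: row 2 has {He,Li,Be,B}; column 4 has {Li,B,C}; that leaves H.
At row 2, column 6: row 2 has {H,He,Li,Be,B}; column 6 has {Li,B}; that leaves C.
At row 3, column 5: row 3 has {H,Li,C}; column 5 has {H,He,Li,Be,C}; that leaves B.
At row 1, column 3: row 1 has {Be,B}; column 3 has {H,Li,B,C}; that leaves He.
At row 1, column 6: row 1 has {He,Be,B}; column 6 has {Li,B,C}; that leaves H.
At row 3, column 1: row 3 has {H,Li,B,C}; column 1 has {H,Li,Be}; that leaves He.
At row 3, column 6: row 3 has {H,He,Li,B,C}; column 6 has {H,Li,B,C}; that leaves Be.
At row 4, column 3: row 4 has {H,Li,B,C}; column 3 has {H,He,Li,B,C}; that leaves Be.
At row 4, column 4: row 4 has {H,Li,Be,B,C}; column 4 has {H,Li,B,C}; that leaves He.
At row 5, column 4: row 5 has {H,Li,B,C}; column 4 has {H,He,Li,B,C}; that leaves Be.
At row 6, column 1: row 6 has {H,Li,C}; column 1 has {H,He,Li,Be}; that leaves B.
At row 6, column 6: row 6 has {H,Li,B,C}; column 6 has {H,Li,Be,B,C}; that leaves He.
At row 1, column 1: row 1 has {H,He,Be,B}; column 1 has {H,He,Li,Be,B}; that leaves C.
At row 1, column 2: row 1 has {H,He,Be,B,C}; column 2 has {H,B,C}; that leaves Li.
At row 5, column 2: row 5 has {H,Li,Be,B,C}; column 2 has {H,Li,B,C}; that leaves He.
At row 6, column 2: row 6 has {H,He,Li,B,C}; column 2 has {H,He,Li,B,C}; that leaves Be.

C Li He B Be H / Be B Li H He C / He H C Li B Be / Li C Be He H B / H He B Be C Li / B Be H C Li He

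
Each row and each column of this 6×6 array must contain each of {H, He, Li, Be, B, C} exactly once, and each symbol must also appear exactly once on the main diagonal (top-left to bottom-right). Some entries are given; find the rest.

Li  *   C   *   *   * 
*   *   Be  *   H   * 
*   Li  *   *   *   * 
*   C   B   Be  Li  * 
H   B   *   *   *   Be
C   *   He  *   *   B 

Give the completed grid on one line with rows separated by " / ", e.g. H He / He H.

Li Be C H B He / B He Be C H Li / Be Li H B He C / He C B Be Li H / H B Li He C Be / C H He Li Be B

row 2 has {H,Be}; column 2 has {Li,B,C}; the diagonal has {Li,Be,B} — only He is left for (r2,c2).
row 3 has {Li}; column 3 has {He,Be,B,C}; the diagonal has {He,Li,Be,B} — only H is left for (r3,c3).
row 4 has {Li,Be,B,C}; column 1 has {H,Li,C} — only He is left for (r4,c1).
row 4 has {He,Li,Be,B,C}; column 6 has {Be,B} — only H is left for (r4,c6).
row 5 has {H,Be,B}; column 3 has {H,He,Be,B,C} — only Li is left for (r5,c3).
row 5 has {H,Li,Be,B}; column 5 has {H,Li}; the diagonal has {H,He,Li,Be,B} — only C is left for (r5,c5).
row 6 has {He,B,C}; column 5 has {H,Li,C} — only Be is left for (r6,c5).
row 1 has {Li,C}; column 6 has {H,Be,B} — only He is left for (r1,c6).
row 2 has {H,He,Be}; column 1 has {H,He,Li,C} — only B is left for (r2,c1).
row 3 has {H,Li}; column 1 has {H,He,Li,B,C} — only Be is left for (r3,c1).
row 3 has {H,Li,Be}; column 6 has {H,He,Be,B} — only C is left for (r3,c6).
row 5 has {H,Li,Be,B,C}; column 4 has {Be} — only He is left for (r5,c4).
row 6 has {He,Be,B,C}; column 2 has {He,Li,B,C} — only H is left for (r6,c2).
row 6 has {H,He,Be,B,C}; column 4 has {He,Be} — only Li is left for (r6,c4).
row 1 has {He,Li,C}; column 2 has {H,He,Li,B,C} — only Be is left for (r1,c2).
row 1 has {He,Li,Be,C}; column 5 has {H,Li,Be,C} — only B is left for (r1,c5).
row 2 has {H,He,Be,B}; column 4 has {He,Li,Be} — only C is left for (r2,c4).
row 2 has {H,He,Be,B,C}; column 6 has {H,He,Be,B,C} — only Li is left for (r2,c6).
row 3 has {H,Li,Be,C}; column 4 has {He,Li,Be,C} — only B is left for (r3,c4).
row 3 has {H,Li,Be,B,C}; column 5 has {H,Li,Be,B,C} — only He is left for (r3,c5).
row 1 has {He,Li,Be,B,C}; column 4 has {He,Li,Be,B,C} — only H is left for (r1,c4).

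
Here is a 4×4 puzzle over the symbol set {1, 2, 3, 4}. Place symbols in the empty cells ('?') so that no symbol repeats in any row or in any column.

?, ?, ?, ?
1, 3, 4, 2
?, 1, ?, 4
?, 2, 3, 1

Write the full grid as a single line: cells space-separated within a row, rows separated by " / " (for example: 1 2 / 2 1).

2 4 1 3 / 1 3 4 2 / 3 1 2 4 / 4 2 3 1

At row 1, column 2: row 1 is empty so far; column 2 has {1,2,3}; that leaves 4.
At row 1, column 4: row 1 has {4}; column 4 has {1,2,4}; that leaves 3.
At row 3, column 3: row 3 has {1,4}; column 3 has {3,4}; that leaves 2.
At row 4, column 1: row 4 has {1,2,3}; column 1 has {1}; that leaves 4.
At row 1, column 1: row 1 has {3,4}; column 1 has {1,4}; that leaves 2.
At row 1, column 3: row 1 has {2,3,4}; column 3 has {2,3,4}; that leaves 1.
At row 3, column 1: row 3 has {1,2,4}; column 1 has {1,2,4}; that leaves 3.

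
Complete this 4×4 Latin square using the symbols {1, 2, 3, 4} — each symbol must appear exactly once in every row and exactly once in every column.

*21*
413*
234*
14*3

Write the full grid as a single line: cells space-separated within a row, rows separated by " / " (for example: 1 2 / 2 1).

3 2 1 4 / 4 1 3 2 / 2 3 4 1 / 1 4 2 3

Cell (r1,c1): row 1 has {1,2}; column 1 has {1,2,4} → 3.
Cell (r1,c4): row 1 has {1,2,3}; column 4 has {3} → 4.
Cell (r2,c4): row 2 has {1,3,4}; column 4 has {3,4} → 2.
Cell (r3,c4): row 3 has {2,3,4}; column 4 has {2,3,4} → 1.
Cell (r4,c3): row 4 has {1,3,4}; column 3 has {1,3,4} → 2.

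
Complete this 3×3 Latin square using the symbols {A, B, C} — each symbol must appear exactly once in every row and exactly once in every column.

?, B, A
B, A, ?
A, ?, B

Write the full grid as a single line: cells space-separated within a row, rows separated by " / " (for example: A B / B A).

C B A / B A C / A C B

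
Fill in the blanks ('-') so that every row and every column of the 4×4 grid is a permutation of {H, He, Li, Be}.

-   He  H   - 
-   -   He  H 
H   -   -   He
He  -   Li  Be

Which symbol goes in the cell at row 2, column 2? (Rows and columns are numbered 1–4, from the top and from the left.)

Be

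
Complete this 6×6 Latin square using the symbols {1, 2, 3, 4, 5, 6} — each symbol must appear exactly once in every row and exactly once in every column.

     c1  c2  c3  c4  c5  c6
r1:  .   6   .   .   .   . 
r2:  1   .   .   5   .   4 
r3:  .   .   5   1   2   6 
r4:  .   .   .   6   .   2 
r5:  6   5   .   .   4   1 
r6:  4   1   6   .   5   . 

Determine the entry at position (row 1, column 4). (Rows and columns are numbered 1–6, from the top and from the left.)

4

Cell (r3,c1): row 3 has {1,2,5,6}; column 1 has {1,4,6} → 3.
Cell (r3,c2): row 3 has {1,2,3,5,6}; column 2 has {1,5,6} → 4.
Cell (r4,c1): row 4 has {2,6}; column 1 has {1,3,4,6} → 5.
Cell (r4,c2): row 4 has {2,5,6}; column 2 has {1,4,5,6} → 3.
Cell (r4,c5): row 4 has {2,3,5,6}; column 5 has {2,4,5} → 1.
Cell (r6,c6): row 6 has {1,4,5,6}; column 6 has {1,2,4,6} → 3.
Cell (r1,c1): row 1 has {6}; column 1 has {1,3,4,5,6} → 2.
Cell (r1,c5): row 1 has {2,6}; column 5 has {1,2,4,5} → 3.
Cell (r1,c6): row 1 has {2,3,6}; column 6 has {1,2,3,4,6} → 5.
Cell (r2,c2): row 2 has {1,4,5}; column 2 has {1,3,4,5,6} → 2.
Cell (r2,c3): row 2 has {1,2,4,5}; column 3 has {5,6} → 3.
Cell (r2,c5): row 2 has {1,2,3,4,5}; column 5 has {1,2,3,4,5} → 6.
Cell (r4,c3): row 4 has {1,2,3,5,6}; column 3 has {3,5,6} → 4.
Cell (r5,c3): row 5 has {1,4,5,6}; column 3 has {3,4,5,6} → 2.
Cell (r5,c4): row 5 has {1,2,4,5,6}; column 4 has {1,5,6} → 3.
Cell (r6,c4): row 6 has {1,3,4,5,6}; column 4 has {1,3,5,6} → 2.
Cell (r1,c3): row 1 has {2,3,5,6}; column 3 has {2,3,4,5,6} → 1.
Cell (r1,c4): row 1 has {1,2,3,5,6}; column 4 has {1,2,3,5,6} → 4.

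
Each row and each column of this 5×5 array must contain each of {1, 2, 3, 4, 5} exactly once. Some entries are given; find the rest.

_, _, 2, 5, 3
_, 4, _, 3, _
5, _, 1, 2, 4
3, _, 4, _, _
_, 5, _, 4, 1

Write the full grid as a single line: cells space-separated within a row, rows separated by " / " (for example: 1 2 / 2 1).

4 1 2 5 3 / 1 4 5 3 2 / 5 3 1 2 4 / 3 2 4 1 5 / 2 5 3 4 1

row 1 has {2,3,5}; column 2 has {4,5} — only 1 is left for (r1,c2).
row 2 has {3,4}; column 3 has {1,2,4} — only 5 is left for (r2,c3).
row 2 has {3,4,5}; column 5 has {1,3,4} — only 2 is left for (r2,c5).
row 3 has {1,2,4,5}; column 2 has {1,4,5} — only 3 is left for (r3,c2).
row 4 has {3,4}; column 2 has {1,3,4,5} — only 2 is left for (r4,c2).
row 4 has {2,3,4}; column 4 has {2,3,4,5} — only 1 is left for (r4,c4).
row 4 has {1,2,3,4}; column 5 has {1,2,3,4} — only 5 is left for (r4,c5).
row 5 has {1,4,5}; column 1 has {3,5} — only 2 is left for (r5,c1).
row 5 has {1,2,4,5}; column 3 has {1,2,4,5} — only 3 is left for (r5,c3).
row 1 has {1,2,3,5}; column 1 has {2,3,5} — only 4 is left for (r1,c1).
row 2 has {2,3,4,5}; column 1 has {2,3,4,5} — only 1 is left for (r2,c1).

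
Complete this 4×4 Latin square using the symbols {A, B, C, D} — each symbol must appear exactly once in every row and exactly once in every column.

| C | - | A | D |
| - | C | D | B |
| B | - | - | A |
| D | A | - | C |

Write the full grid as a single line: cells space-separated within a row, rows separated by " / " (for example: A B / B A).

C B A D / A C D B / B D C A / D A B C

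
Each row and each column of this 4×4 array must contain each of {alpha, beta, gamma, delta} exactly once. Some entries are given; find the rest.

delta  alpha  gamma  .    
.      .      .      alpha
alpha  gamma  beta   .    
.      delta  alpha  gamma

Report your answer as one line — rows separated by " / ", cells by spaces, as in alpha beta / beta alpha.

delta alpha gamma beta / gamma beta delta alpha / alpha gamma beta delta / beta delta alpha gamma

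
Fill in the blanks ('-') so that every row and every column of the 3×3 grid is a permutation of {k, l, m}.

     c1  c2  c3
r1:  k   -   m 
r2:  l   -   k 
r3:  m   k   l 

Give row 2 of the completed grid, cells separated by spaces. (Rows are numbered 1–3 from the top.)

(r1,c2) = l
(r2,c2) = m

l m k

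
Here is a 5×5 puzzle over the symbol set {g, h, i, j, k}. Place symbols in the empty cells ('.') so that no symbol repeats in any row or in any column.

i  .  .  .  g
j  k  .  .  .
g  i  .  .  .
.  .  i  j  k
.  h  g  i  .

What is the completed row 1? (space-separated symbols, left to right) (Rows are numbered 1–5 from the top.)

(r1,c2) = j
(r2,c3) = h
(r2,c4) = g
(r2,c5) = i
(r4,c1) = h
(r4,c2) = g
(r5,c1) = k
(r5,c5) = j
(r1,c3) = k
(r1,c4) = h

i j k h g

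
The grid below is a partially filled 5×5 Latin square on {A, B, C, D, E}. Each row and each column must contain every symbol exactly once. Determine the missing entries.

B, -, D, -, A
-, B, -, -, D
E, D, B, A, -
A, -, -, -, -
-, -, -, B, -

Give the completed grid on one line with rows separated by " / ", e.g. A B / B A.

B E D C A / C B A E D / E D B A C / A C E D B / D A C B E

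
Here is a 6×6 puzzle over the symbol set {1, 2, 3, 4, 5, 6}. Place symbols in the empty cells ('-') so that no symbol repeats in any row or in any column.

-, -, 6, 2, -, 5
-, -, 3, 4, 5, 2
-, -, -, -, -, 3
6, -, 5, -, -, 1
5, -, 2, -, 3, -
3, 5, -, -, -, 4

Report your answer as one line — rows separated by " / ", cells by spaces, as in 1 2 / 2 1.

4 3 6 2 1 5 / 1 6 3 4 5 2 / 2 1 4 5 6 3 / 6 2 5 3 4 1 / 5 4 2 1 3 6 / 3 5 1 6 2 4

(r2,c1): row 2 has {2,3,4,5}; column 1 has {3,5,6}, so it must be 1.
(r2,c2): row 2 has {1,2,3,4,5}; column 2 has {5}, so it must be 6.
(r4,c4): row 4 has {1,5,6}; column 4 has {2,4}, so it must be 3.
(r5,c6): row 5 has {2,3,5}; column 6 has {1,2,3,4,5}, so it must be 6.
(r6,c3): row 6 has {3,4,5}; column 3 has {2,3,5,6}, so it must be 1.
(r6,c4): row 6 has {1,3,4,5}; column 4 has {2,3,4}, so it must be 6.
(r6,c5): row 6 has {1,3,4,5,6}; column 5 has {3,5}, so it must be 2.
(r1,c1): row 1 has {2,5,6}; column 1 has {1,3,5,6}, so it must be 4.
(r1,c5): row 1 has {2,4,5,6}; column 5 has {2,3,5}, so it must be 1.
(r3,c1): row 3 has {3}; column 1 has {1,3,4,5,6}, so it must be 2.
(r3,c3): row 3 has {2,3}; column 3 has {1,2,3,5,6}, so it must be 4.
(r3,c5): row 3 has {2,3,4}; column 5 has {1,2,3,5}, so it must be 6.
(r4,c5): row 4 has {1,3,5,6}; column 5 has {1,2,3,5,6}, so it must be 4.
(r5,c4): row 5 has {2,3,5,6}; column 4 has {2,3,4,6}, so it must be 1.
(r1,c2): row 1 has {1,2,4,5,6}; column 2 has {5,6}, so it must be 3.
(r3,c2): row 3 has {2,3,4,6}; column 2 has {3,5,6}, so it must be 1.
(r3,c4): row 3 has {1,2,3,4,6}; column 4 has {1,2,3,4,6}, so it must be 5.
(r4,c2): row 4 has {1,3,4,5,6}; column 2 has {1,3,5,6}, so it must be 2.
(r5,c2): row 5 has {1,2,3,5,6}; column 2 has {1,2,3,5,6}, so it must be 4.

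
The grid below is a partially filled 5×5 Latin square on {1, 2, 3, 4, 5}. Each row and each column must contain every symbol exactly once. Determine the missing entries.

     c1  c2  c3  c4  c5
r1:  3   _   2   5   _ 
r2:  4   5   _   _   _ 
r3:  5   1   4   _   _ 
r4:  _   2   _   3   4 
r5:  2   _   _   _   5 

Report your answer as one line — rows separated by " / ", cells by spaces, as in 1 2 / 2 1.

At row 1, column 2: row 1 has {2,3,5}; column 2 has {1,2,5}; that leaves 4.
At row 1, column 5: row 1 has {2,3,4,5}; column 5 has {4,5}; that leaves 1.
At row 3, column 4: row 3 has {1,4,5}; column 4 has {3,5}; that leaves 2.
At row 3, column 5: row 3 has {1,2,4,5}; column 5 has {1,4,5}; that leaves 3.
At row 4, column 1: row 4 has {2,3,4}; column 1 has {2,3,4,5}; that leaves 1.
At row 4, column 3: row 4 has {1,2,3,4}; column 3 has {2,4}; that leaves 5.
At row 5, column 2: row 5 has {2,5}; column 2 has {1,2,4,5}; that leaves 3.
At row 5, column 3: row 5 has {2,3,5}; column 3 has {2,4,5}; that leaves 1.
At row 5, column 4: row 5 has {1,2,3,5}; column 4 has {2,3,5}; that leaves 4.
At row 2, column 3: row 2 has {4,5}; column 3 has {1,2,4,5}; that leaves 3.
At row 2, column 4: row 2 has {3,4,5}; column 4 has {2,3,4,5}; that leaves 1.
At row 2, column 5: row 2 has {1,3,4,5}; column 5 has {1,3,4,5}; that leaves 2.

3 4 2 5 1 / 4 5 3 1 2 / 5 1 4 2 3 / 1 2 5 3 4 / 2 3 1 4 5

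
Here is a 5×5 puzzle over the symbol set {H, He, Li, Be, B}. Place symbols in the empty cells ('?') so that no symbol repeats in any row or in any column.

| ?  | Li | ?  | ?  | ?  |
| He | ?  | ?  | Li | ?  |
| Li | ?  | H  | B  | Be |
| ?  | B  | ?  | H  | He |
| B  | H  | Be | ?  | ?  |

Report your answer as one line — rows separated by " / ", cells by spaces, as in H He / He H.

H Li He Be B / He Be B Li H / Li He H B Be / Be B Li H He / B H Be He Li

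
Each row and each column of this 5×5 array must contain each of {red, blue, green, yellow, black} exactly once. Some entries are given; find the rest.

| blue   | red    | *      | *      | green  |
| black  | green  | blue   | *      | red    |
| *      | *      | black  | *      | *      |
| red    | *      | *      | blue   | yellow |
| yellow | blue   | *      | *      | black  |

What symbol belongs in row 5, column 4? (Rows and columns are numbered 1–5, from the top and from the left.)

At row 1, column 3: row 1 has {red,blue,green}; column 3 has {blue,black}; that leaves yellow.
At row 1, column 4: row 1 has {red,blue,green,yellow}; column 4 has {blue}; that leaves black.
At row 2, column 4: row 2 has {red,blue,green,black}; column 4 has {blue,black}; that leaves yellow.
At row 3, column 1: row 3 has {black}; column 1 has {red,blue,yellow,black}; that leaves green.
At row 3, column 2: row 3 has {green,black}; column 2 has {red,blue,green}; that leaves yellow.
At row 3, column 4: row 3 has {green,yellow,black}; column 4 has {blue,yellow,black}; that leaves red.
At row 3, column 5: row 3 has {red,green,yellow,black}; column 5 has {red,green,yellow,black}; that leaves blue.
At row 4, column 2: row 4 has {red,blue,yellow}; column 2 has {red,blue,green,yellow}; that leaves black.
At row 4, column 3: row 4 has {red,blue,yellow,black}; column 3 has {blue,yellow,black}; that leaves green.
At row 5, column 3: row 5 has {blue,yellow,black}; column 3 has {blue,green,yellow,black}; that leaves red.
At row 5, column 4: row 5 has {red,blue,yellow,black}; column 4 has {red,blue,yellow,black}; that leaves green.

green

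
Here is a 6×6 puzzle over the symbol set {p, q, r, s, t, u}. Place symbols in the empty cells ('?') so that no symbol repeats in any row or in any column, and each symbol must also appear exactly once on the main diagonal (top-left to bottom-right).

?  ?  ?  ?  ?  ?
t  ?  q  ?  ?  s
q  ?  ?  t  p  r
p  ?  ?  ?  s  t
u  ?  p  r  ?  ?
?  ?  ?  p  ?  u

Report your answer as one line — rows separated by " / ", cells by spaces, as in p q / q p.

r q t s u p / t p q u r s / q u s t p r / p r u q s t / u s p r t q / s t r p q u

row 2 has {q,s,t}; column 4 has {p,r,t} — only u is left for (r2,c4).
row 2 has {q,s,t,u}; column 5 has {p,s} — only r is left for (r2,c5).
row 3 has {p,q,r,t}; column 3 has {p,q}; the diagonal has {u} — only s is left for (r3,c3).
row 4 has {p,s,t}; column 4 has {p,r,t,u}; the diagonal has {s,u} — only q is left for (r4,c4).
row 5 has {p,r,u}; column 5 has {p,r,s}; the diagonal has {q,s,u} — only t is left for (r5,c5).
row 5 has {p,r,t,u}; column 6 has {r,s,t,u} — only q is left for (r5,c6).
row 6 has {p,u}; column 5 has {p,r,s,t} — only q is left for (r6,c5).
row 1 is empty so far; column 1 has {p,q,t,u}; the diagonal has {q,s,t,u} — only r is left for (r1,c1).
row 1 has {r}; column 4 has {p,q,r,t,u} — only s is left for (r1,c4).
row 1 has {r,s}; column 5 has {p,q,r,s,t} — only u is left for (r1,c5).
row 1 has {r,s,u}; column 6 has {q,r,s,t,u} — only p is left for (r1,c6).
row 2 has {q,r,s,t,u}; column 2 is empty so far; the diagonal has {q,r,s,t,u} — only p is left for (r2,c2).
row 3 has {p,q,r,s,t}; column 2 has {p} — only u is left for (r3,c2).
row 4 has {p,q,s,t}; column 2 has {p,u} — only r is left for (r4,c2).
row 4 has {p,q,r,s,t}; column 3 has {p,q,s} — only u is left for (r4,c3).
row 5 has {p,q,r,t,u}; column 2 has {p,r,u} — only s is left for (r5,c2).
row 6 has {p,q,u}; column 1 has {p,q,r,t,u} — only s is left for (r6,c1).
row 6 has {p,q,s,u}; column 2 has {p,r,s,u} — only t is left for (r6,c2).
row 6 has {p,q,s,t,u}; column 3 has {p,q,s,u} — only r is left for (r6,c3).
row 1 has {p,r,s,u}; column 2 has {p,r,s,t,u} — only q is left for (r1,c2).
row 1 has {p,q,r,s,u}; column 3 has {p,q,r,s,u} — only t is left for (r1,c3).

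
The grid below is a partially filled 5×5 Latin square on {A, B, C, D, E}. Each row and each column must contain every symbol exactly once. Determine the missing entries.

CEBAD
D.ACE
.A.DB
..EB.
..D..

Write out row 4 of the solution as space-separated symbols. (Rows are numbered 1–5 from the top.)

row 2 has {A,C,D,E}; column 2 has {A,E} — only B is left for (r2,c2).
row 3 has {A,B,D}; column 1 has {C,D} — only E is left for (r3,c1).
row 3 has {A,B,D,E}; column 3 has {A,B,D,E} — only C is left for (r3,c3).
row 4 has {B,E}; column 1 has {C,D,E} — only A is left for (r4,c1).
row 4 has {A,B,E}; column 5 has {B,D,E} — only C is left for (r4,c5).
row 5 has {D}; column 1 has {A,C,D,E} — only B is left for (r5,c1).
row 5 has {B,D}; column 2 has {A,B,E} — only C is left for (r5,c2).
row 5 has {B,C,D}; column 4 has {A,B,C,D} — only E is left for (r5,c4).
row 5 has {B,C,D,E}; column 5 has {B,C,D,E} — only A is left for (r5,c5).
row 4 has {A,B,C,E}; column 2 has {A,B,C,E} — only D is left for (r4,c2).

A D E B C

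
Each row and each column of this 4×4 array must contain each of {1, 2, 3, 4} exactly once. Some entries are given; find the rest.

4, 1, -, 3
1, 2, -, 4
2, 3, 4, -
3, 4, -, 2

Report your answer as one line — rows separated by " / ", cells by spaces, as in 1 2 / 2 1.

4 1 2 3 / 1 2 3 4 / 2 3 4 1 / 3 4 1 2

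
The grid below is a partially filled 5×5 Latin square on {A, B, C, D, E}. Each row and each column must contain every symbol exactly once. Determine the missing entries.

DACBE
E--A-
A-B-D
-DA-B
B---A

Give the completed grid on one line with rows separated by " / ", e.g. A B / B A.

D A C B E / E B D A C / A E B C D / C D A E B / B C E D A

(r2,c3): row 2 has {A,E}; column 3 has {A,B,C}, so it must be D.
(r2,c5): row 2 has {A,D,E}; column 5 has {A,B,D,E}, so it must be C.
(r4,c1): row 4 has {A,B,D}; column 1 has {A,B,D,E}, so it must be C.
(r4,c4): row 4 has {A,B,C,D}; column 4 has {A,B}, so it must be E.
(r5,c3): row 5 has {A,B}; column 3 has {A,B,C,D}, so it must be E.
(r2,c2): row 2 has {A,C,D,E}; column 2 has {A,D}, so it must be B.
(r3,c4): row 3 has {A,B,D}; column 4 has {A,B,E}, so it must be C.
(r5,c2): row 5 has {A,B,E}; column 2 has {A,B,D}, so it must be C.
(r5,c4): row 5 has {A,B,C,E}; column 4 has {A,B,C,E}, so it must be D.
(r3,c2): row 3 has {A,B,C,D}; column 2 has {A,B,C,D}, so it must be E.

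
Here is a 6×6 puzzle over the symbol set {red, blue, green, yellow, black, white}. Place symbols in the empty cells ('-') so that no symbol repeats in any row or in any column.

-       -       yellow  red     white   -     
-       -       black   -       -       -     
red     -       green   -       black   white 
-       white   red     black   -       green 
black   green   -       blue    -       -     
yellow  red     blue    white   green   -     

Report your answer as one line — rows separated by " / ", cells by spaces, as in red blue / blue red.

green black yellow red white blue / white yellow black green blue red / red blue green yellow black white / blue white red black yellow green / black green white blue red yellow / yellow red blue white green black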